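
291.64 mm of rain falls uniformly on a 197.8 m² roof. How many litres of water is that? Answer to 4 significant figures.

57690 litres

1 mm over 1 m² is 1 L, so volume = 291.64 × 197.8 = 57686.392 L ≈ 57690 L.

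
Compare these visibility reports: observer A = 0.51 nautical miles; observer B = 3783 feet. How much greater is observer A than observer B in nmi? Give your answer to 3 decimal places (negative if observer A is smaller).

observer B: 3783 ft = 0.62260 nmi.
Difference: 0.51000 − 0.62260 = -0.113 nmi.

-0.113 nmi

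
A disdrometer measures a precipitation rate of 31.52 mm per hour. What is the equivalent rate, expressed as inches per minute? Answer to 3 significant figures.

0.0207 in/minute

31.52 mm/hour × 0.0393701 in/mm × 0.0166667 hour/minute = 0.0207 in/minute.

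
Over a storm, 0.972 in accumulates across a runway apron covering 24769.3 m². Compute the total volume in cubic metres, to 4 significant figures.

611.5 cubic metres

Depth: 0.972 in × 25.4 = 24.6888 mm.
1 mm over 1 m² is 1 L, so volume = 24.6888 × 24769.3 = 611524.29 L = 611.5 m³.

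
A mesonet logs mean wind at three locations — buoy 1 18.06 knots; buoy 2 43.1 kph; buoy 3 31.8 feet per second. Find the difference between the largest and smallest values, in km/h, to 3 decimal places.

9.653 km/h

buoy 1: 18.06 kt = 33.44712 km/h.
buoy 3: 31.8 ft/s = 34.89350 km/h.
Spread: 43.10000 − 33.44712 = 9.653 km/h.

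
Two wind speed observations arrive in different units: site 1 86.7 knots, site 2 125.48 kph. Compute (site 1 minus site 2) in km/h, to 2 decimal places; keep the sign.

site 1: 86.7 kt = 160.5684 km/h.
Difference: 160.5684 − 125.4800 = 35.09 km/h.

35.09 km/h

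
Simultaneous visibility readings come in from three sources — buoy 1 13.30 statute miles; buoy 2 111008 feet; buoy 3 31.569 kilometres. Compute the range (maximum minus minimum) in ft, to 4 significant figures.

40780 ft

buoy 1: 13.30 SM = 70224.00 ft.
buoy 3: 31.569 km = 103572.83 ft.
Spread: 111008.00 − 70224.00 = 40780 ft.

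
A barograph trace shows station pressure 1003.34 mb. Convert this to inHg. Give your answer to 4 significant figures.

1 mb = 0.02953 inHg, so 1003.34 × 0.02953 = 29.63 inHg.

29.63 inHg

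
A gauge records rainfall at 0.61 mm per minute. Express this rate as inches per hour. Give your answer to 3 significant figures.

1.44 in/hour

0.61 mm/minute × 0.0393701 in/mm × 60 minute/hour = 1.44 in/hour.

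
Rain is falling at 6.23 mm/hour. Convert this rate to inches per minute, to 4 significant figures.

0.004088 in/minute

6.23 mm/hour × 0.0393701 in/mm × 0.0166667 hour/minute = 0.004088 in/minute.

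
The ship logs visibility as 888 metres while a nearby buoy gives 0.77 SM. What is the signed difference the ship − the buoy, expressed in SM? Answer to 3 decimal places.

the ship: 888 m = 0.55178 SM.
Difference: 0.55178 − 0.77000 = -0.218 SM.

-0.218 SM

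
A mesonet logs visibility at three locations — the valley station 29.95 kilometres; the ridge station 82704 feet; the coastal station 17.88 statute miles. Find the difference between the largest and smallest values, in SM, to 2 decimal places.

2.95 SM

the valley station: 29.95 km = 18.6101 SM.
the ridge station: 82704 ft = 15.6636 SM.
Spread: 18.6101 − 15.6636 = 2.95 SM.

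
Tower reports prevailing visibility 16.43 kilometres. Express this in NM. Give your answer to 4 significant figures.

8.871 nmi

1 km = 0.539957 nmi, so 16.43 × 0.539957 = 8.871 nmi.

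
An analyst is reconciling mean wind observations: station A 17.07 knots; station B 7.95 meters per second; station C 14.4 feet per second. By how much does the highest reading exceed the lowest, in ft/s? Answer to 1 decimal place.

14.4 ft/s

station A: 17.07 kt = 28.811 ft/s.
station B: 7.95 m/s = 26.083 ft/s.
Spread: 28.811 − 14.400 = 14.4 ft/s.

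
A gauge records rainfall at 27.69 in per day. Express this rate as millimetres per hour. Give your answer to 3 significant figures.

27.69 in/day × 25.4 mm/in × 0.0416667 day/hour = 29.3 mm/hour.

29.3 mm/hour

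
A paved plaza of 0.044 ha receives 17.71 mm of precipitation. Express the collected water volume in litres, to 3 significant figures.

Area: 0.044 ha = 440 m².
1 mm over 1 m² is 1 L, so volume = 17.71 × 440 = 7792.4 L ≈ 7790 L.

7790 litres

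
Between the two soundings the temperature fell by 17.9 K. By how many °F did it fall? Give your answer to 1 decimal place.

32.2 °F

A change of 1 °C equals a change of 1.8 °F: Δ°F = 17.9 × 1.8 = 32.2 °F.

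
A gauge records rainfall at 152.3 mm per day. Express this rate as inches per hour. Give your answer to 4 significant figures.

0.2498 in/hour

152.3 mm/day × 0.0393701 in/mm × 0.0416667 day/hour = 0.2498 in/hour.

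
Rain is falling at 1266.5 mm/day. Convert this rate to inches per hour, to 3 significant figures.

2.08 in/hour

1266.5 mm/day × 0.0393701 in/mm × 0.0416667 day/hour = 2.08 in/hour.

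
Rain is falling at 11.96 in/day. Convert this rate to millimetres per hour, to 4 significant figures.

11.96 in/day × 25.4 mm/in × 0.0416667 day/hour = 12.66 mm/hour.

12.66 mm/hour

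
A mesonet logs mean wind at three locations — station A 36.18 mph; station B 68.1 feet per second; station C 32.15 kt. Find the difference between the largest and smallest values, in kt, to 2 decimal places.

station A: 36.18 mph = 31.4396 kt.
station B: 68.1 ft/s = 40.3481 kt.
Spread: 40.3481 − 31.4396 = 8.91 kt.

8.91 kt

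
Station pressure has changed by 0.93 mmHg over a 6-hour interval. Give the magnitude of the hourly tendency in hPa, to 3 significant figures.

0.93 mmHg / 6 h × 1.33322 hPa/mmHg = 0.207 hPa/h.

0.207 hPa per hour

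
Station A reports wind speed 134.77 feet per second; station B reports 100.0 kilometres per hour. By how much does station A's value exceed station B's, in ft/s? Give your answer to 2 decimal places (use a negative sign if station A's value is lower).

43.64 ft/s

station B: 100.0 km/h = 91.1344 ft/s.
Difference: 134.7700 − 91.1344 = 43.64 ft/s.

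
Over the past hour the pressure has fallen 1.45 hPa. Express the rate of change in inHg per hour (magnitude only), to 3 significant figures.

1.45 hPa / 1 h × 0.02953 inHg/hPa = 0.0428 inHg/h.

0.0428 inHg per hour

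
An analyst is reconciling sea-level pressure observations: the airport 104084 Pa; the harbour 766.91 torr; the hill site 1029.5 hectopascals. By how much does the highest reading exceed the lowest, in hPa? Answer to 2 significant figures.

the airport: 104084 Pa = 1040.84 hPa.
the harbour: 766.91 mmHg = 1022.46 hPa.
Spread: 1040.84 − 1022.46 = 18 hPa.

18 hPa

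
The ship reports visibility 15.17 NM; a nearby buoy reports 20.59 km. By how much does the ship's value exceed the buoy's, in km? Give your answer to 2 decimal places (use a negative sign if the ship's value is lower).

7.50 km

the ship: 15.17 nmi = 28.0948 km.
Difference: 28.0948 − 20.5900 = 7.50 km.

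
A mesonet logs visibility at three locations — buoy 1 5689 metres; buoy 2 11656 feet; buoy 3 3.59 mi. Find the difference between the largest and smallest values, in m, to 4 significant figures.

buoy 2: 11656 ft = 3552.75 m.
buoy 3: 3.59 SM = 5777.54 m.
Spread: 5777.54 − 3552.75 = 2225 m.

2225 m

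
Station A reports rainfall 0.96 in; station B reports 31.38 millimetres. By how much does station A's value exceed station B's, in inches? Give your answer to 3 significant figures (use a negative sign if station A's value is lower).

-0.275 in

station B: 31.38 mm = 1.23543 in.
Difference: 0.96000 − 1.23543 = -0.275 in.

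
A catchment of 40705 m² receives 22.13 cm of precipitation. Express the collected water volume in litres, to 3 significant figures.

Depth: 22.13 cm × 10 = 221.3 mm.
1 mm over 1 m² is 1 L, so volume = 221.3 × 40705 = 9008016.5 L ≈ 9010000 L.

9010000 litres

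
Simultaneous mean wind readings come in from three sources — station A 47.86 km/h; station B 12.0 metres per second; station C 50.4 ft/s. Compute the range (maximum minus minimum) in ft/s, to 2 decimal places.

station A: 47.86 km/h = 43.6169 ft/s.
station B: 12.0 m/s = 39.3701 ft/s.
Spread: 50.4000 − 39.3701 = 11.03 ft/s.

11.03 ft/s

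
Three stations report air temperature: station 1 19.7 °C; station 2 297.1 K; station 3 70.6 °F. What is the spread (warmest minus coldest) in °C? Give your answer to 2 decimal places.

4.25 °C

station 2: 297.1 K = 23.950 °C.
station 3: 70.6 °F = 21.444 °C.
Spread: 23.950 − 19.700 = 4.250 °C.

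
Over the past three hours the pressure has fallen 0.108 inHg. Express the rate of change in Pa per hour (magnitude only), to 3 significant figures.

0.108 inHg / 3 h × 3386.39 Pa/inHg = 122 Pa/h.

122 Pa per hour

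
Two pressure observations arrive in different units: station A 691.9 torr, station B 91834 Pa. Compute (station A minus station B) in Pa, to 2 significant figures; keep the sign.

410 Pa

station A: 691.9 mmHg = 92245.76 Pa.
Difference: 92245.76 − 91834.00 = 410 Pa.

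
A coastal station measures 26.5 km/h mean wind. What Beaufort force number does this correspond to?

Beaufort force 4

26.5 km/h = 7.4 m/s, which is Beaufort 4 (moderate breeze, 5.5–7.9 m/s).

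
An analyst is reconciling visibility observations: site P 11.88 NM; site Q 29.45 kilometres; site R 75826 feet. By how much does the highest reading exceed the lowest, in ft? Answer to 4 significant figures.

24440 ft

site P: 11.88 nmi = 72184.25 ft.
site Q: 29.45 km = 96620.73 ft.
Spread: 96620.73 − 72184.25 = 24440 ft.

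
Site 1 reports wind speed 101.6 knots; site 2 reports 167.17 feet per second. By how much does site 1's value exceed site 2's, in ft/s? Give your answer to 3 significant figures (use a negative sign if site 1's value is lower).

4.31 ft/s

site 1: 101.6 kt = 171.4815 ft/s.
Difference: 171.4815 − 167.1700 = 4.31 ft/s.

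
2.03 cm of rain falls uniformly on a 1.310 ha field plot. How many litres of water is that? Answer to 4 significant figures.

Depth: 2.03 cm × 10 = 20.3 mm.
Area: 1.310 ha = 13100 m².
1 mm over 1 m² is 1 L, so volume = 20.3 × 13100 = 265930 L ≈ 265900 L.

265900 litres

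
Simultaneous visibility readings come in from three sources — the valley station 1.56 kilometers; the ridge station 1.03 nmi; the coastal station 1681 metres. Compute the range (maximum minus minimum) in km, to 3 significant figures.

0.348 km

the ridge station: 1.03 nmi = 1.90756 km.
the coastal station: 1681 m = 1.68100 km.
Spread: 1.90756 − 1.56000 = 0.348 km.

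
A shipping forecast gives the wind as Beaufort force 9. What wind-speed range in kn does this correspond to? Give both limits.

41 to 47 kt

Beaufort 9 (strong gale) spans 41–47 knots.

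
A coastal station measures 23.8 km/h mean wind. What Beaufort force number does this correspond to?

23.8 km/h = 6.6 m/s, which is Beaufort 4 (moderate breeze, 5.5–7.9 m/s).

Beaufort force 4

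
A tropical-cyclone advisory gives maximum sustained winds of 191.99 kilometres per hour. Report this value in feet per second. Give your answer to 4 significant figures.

175.0 ft/s

1 km/h = 0.911344 ft/s, so 191.99 × 0.911344 = 175.0 ft/s.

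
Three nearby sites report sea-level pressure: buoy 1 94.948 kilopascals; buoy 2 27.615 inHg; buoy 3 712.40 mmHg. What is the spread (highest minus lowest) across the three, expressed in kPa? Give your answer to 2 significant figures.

1.5 kPa

buoy 2: 27.615 inHg = 93.515 kPa.
buoy 3: 712.40 mmHg = 94.979 kPa.
Spread: 94.979 − 93.515 = 1.5 kPa.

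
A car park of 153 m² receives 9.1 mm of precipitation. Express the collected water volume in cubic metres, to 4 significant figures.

1 mm over 1 m² is 1 L, so volume = 9.1 × 153 = 1392.3 L = 1.392 m³.

1.392 cubic metres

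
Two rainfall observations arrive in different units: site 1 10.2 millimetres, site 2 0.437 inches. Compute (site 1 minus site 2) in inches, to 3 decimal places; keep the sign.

-0.035 in

site 1: 10.2 mm = 0.40157 in.
Difference: 0.40157 − 0.43700 = -0.035 in.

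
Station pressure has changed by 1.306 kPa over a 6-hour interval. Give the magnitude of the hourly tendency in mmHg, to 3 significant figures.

1.63 mmHg per hour

1.306 kPa / 6 h × 7.50062 mmHg/kPa = 1.63 mmHg/h.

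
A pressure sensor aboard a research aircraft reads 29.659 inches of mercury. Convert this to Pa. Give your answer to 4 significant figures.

100400 Pa

1 inHg = 3386.39 Pa, so 29.659 × 3386.39 = 100400 Pa.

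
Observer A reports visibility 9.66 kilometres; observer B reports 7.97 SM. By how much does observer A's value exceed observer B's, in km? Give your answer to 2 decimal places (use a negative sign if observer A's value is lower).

observer B: 7.97 SM = 12.8265 km.
Difference: 9.6600 − 12.8265 = -3.17 km.

-3.17 km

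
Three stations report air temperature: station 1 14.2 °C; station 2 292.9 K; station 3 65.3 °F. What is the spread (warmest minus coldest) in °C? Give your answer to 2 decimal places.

station 2: 292.9 K = 19.750 °C.
station 3: 65.3 °F = 18.500 °C.
Spread: 19.750 − 14.200 = 5.550 °C.

5.55 °C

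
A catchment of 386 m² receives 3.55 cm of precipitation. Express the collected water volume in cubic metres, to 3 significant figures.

13.7 cubic metres

Depth: 3.55 cm × 10 = 35.5 mm.
1 mm over 1 m² is 1 L, so volume = 35.5 × 386 = 13703 L = 13.7 m³.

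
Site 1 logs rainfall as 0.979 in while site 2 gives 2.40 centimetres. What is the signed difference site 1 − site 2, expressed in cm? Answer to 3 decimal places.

0.087 cm

site 1: 0.979 in = 2.48666 cm.
Difference: 2.48666 − 2.40000 = 0.087 cm.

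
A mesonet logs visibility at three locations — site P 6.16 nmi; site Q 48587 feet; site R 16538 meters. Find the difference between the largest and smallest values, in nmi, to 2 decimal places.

2.77 nmi

site Q: 48587 ft = 7.9964 nmi.
site R: 16538 m = 8.9298 nmi.
Spread: 8.9298 − 6.1600 = 2.77 nmi.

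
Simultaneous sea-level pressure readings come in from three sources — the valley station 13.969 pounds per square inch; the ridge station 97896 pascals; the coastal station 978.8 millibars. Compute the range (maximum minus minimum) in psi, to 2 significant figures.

the ridge station: 97896 Pa = 14.1986 psi.
the coastal station: 978.8 mb = 14.1963 psi.
Spread: 14.1986 − 13.9690 = 0.23 psi.

0.23 psi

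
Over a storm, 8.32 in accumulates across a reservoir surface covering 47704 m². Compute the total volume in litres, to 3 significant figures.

Depth: 8.32 in × 25.4 = 211.328 mm.
1 mm over 1 m² is 1 L, so volume = 211.328 × 47704 = 10081191 L ≈ 10100000 L.

10100000 litres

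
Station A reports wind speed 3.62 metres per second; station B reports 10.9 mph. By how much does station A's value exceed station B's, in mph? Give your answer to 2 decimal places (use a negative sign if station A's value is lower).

-2.80 mph

station A: 3.62 m/s = 8.0977 mph.
Difference: 8.0977 − 10.9000 = -2.80 mph.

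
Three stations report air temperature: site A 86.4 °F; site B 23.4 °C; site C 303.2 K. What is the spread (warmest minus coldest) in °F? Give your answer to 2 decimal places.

site A: 86.4 °F = 30.222 °C.
site C: 303.2 K = 30.050 °C.
Spread: 30.222 − 23.400 = 6.822 °C = 12.28 °F.

12.28 °F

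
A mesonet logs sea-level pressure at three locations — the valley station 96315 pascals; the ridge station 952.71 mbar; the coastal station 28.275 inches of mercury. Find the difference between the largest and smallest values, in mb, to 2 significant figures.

10 mb

the valley station: 96315 Pa = 963.15 mb.
the coastal station: 28.275 inHg = 957.50 mb.
Spread: 963.15 − 952.71 = 10 mb.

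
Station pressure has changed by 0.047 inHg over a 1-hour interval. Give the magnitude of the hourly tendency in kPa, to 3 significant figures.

0.159 kPa per hour

0.047 inHg / 1 h × 3.38639 kPa/inHg = 0.159 kPa/h.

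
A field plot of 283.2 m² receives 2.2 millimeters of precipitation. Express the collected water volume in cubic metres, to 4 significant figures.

0.6230 cubic metres

1 mm over 1 m² is 1 L, so volume = 2.2 × 283.2 = 623.04 L = 0.6230 m³.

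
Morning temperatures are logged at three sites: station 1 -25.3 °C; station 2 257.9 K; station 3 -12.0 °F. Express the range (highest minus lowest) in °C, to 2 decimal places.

station 2: 257.9 K = -15.250 °C.
station 3: -12.0 °F = -24.444 °C.
Spread: (-15.250) − (-25.300) = 10.050 °C.

10.05 °C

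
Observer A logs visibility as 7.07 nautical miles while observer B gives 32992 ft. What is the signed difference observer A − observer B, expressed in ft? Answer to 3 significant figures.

observer A: 7.07 nmi = 42958.14 ft.
Difference: 42958.14 − 32992.00 = 9970 ft.

9970 ft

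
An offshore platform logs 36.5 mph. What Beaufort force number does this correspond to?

Beaufort force 7

36.5 mph = 16.3 m/s, which is Beaufort 7 (near gale, 13.9–17.1 m/s).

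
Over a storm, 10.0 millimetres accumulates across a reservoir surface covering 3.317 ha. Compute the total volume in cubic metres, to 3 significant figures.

Area: 3.317 ha = 33170 m².
1 mm over 1 m² is 1 L, so volume = 10 × 33170 = 331700 L = 332 m³.

332 cubic metres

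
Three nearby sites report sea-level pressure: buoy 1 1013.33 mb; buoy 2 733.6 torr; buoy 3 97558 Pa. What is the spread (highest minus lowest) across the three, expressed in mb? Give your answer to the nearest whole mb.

38 mb

buoy 2: 733.6 mmHg = 978.05 mb.
buoy 3: 97558 Pa = 975.58 mb.
Spread: 1013.33 − 975.58 = 38 mb.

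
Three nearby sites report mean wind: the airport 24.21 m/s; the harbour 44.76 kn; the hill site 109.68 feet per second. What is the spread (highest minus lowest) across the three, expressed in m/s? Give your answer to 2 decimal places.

the harbour: 44.76 kt = 23.0265 m/s.
the hill site: 109.68 ft/s = 33.4305 m/s.
Spread: 33.4305 − 23.0265 = 10.40 m/s.

10.40 m/s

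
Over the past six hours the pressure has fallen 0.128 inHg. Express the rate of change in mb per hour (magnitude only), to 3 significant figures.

0.128 inHg / 6 h × 33.8639 mb/inHg = 0.722 mb/h.

0.722 mb per hour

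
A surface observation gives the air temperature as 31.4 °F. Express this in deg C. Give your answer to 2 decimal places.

-0.33 °C

°C = (°F − 32) × 5/9 = (31.4 − 32) / 1.8 = -0.33 °C.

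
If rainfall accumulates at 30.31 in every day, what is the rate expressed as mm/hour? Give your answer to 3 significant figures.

32.1 mm/hour

30.31 in/day × 25.4 mm/in × 0.0416667 day/hour = 32.1 mm/hour.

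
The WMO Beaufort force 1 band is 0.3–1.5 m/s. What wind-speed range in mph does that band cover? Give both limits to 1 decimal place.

0.3–1.5 m/s × 2.237 = 0.7–3.4 mph.

0.7 to 3.4 mph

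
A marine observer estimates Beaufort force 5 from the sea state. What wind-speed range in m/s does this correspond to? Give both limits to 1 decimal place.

Beaufort 5 (fresh breeze) spans 8.0–10.7 m/s.

8.0 to 10.7 m/s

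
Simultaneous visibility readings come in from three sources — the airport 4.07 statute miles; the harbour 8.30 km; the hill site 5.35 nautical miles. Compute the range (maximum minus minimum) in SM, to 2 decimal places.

the harbour: 8.30 km = 5.1574 SM.
the hill site: 5.35 nmi = 6.1567 SM.
Spread: 6.1567 − 4.0700 = 2.09 SM.

2.09 SM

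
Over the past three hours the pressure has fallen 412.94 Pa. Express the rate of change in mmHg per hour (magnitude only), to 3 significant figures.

1.03 mmHg per hour

412.94 Pa / 3 h × 0.00750062 mmHg/Pa = 1.03 mmHg/h.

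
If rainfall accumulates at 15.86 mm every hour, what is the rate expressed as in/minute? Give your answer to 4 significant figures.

15.86 mm/hour × 0.0393701 in/mm × 0.0166667 hour/minute = 0.01041 in/minute.

0.01041 in/minute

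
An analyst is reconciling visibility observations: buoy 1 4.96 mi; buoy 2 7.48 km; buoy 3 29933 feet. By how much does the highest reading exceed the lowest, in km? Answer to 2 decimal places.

1.64 km

buoy 1: 4.96 SM = 7.9823 km.
buoy 3: 29933 ft = 9.1236 km.
Spread: 9.1236 − 7.4800 = 1.64 km.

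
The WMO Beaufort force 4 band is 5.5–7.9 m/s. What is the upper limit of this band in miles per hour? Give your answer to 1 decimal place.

17.7 mph

5.5–7.9 m/s × 2.237 = 12.3–17.7 mph.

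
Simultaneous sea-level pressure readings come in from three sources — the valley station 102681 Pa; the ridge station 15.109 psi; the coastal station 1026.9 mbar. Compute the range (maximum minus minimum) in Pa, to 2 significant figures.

1500 Pa

the ridge station: 15.109 psi = 104172.89 Pa.
the coastal station: 1026.9 mb = 102690.00 Pa.
Spread: 104172.89 − 102681.00 = 1500 Pa.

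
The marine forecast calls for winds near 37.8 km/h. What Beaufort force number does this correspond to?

Beaufort force 5

37.8 km/h = 10.5 m/s, which is Beaufort 5 (fresh breeze, 8.0–10.7 m/s).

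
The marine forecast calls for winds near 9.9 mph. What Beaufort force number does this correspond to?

9.9 mph = 4.4 m/s, which is Beaufort 3 (gentle breeze, 3.4–5.4 m/s).

Beaufort force 3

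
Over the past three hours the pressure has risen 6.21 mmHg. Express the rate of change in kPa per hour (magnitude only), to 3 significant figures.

0.276 kPa per hour

6.21 mmHg / 3 h × 0.133322 kPa/mmHg = 0.276 kPa/h.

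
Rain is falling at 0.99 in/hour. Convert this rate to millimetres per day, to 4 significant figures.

603.5 mm/day

0.99 in/hour × 25.4 mm/in × 24 hour/day = 603.5 mm/day.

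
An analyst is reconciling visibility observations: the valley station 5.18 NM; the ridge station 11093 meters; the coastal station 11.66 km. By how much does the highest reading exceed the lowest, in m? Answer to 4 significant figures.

the valley station: 5.18 nmi = 9593.36 m.
the coastal station: 11.66 km = 11660.00 m.
Spread: 11660.00 − 9593.36 = 2067 m.

2067 m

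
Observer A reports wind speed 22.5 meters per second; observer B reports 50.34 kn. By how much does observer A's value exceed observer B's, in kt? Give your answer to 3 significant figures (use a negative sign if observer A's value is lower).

-6.60 kt

observer A: 22.5 m/s = 43.7365 kt.
Difference: 43.7365 − 50.3400 = -6.60 kt.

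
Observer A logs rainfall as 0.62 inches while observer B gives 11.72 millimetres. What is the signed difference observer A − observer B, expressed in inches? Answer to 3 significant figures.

0.159 in

observer B: 11.72 mm = 0.46142 in.
Difference: 0.62000 − 0.46142 = 0.159 in.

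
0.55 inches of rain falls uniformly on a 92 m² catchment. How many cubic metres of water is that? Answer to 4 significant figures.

1.285 cubic metres

Depth: 0.55 in × 25.4 = 13.97 mm.
1 mm over 1 m² is 1 L, so volume = 13.97 × 92 = 1285.24 L = 1.285 m³.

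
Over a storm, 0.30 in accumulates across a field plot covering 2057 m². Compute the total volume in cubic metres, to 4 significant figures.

Depth: 0.30 in × 25.4 = 7.62 mm.
1 mm over 1 m² is 1 L, so volume = 7.62 × 2057 = 15674.34 L = 15.67 m³.

15.67 cubic metres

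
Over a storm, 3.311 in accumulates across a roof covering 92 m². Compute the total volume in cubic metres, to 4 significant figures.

Depth: 3.311 in × 25.4 = 84.0994 mm.
1 mm over 1 m² is 1 L, so volume = 84.0994 × 92 = 7737.1448 L = 7.737 m³.

7.737 cubic metres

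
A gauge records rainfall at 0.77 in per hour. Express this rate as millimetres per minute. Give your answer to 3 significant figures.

0.326 mm/minute

0.77 in/hour × 25.4 mm/in × 0.0166667 hour/minute = 0.326 mm/minute.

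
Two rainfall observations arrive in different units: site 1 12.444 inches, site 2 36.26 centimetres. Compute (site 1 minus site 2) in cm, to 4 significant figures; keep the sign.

site 1: 12.444 in = 31.60776 cm.
Difference: 31.60776 − 36.26000 = -4.652 cm.

-4.652 cm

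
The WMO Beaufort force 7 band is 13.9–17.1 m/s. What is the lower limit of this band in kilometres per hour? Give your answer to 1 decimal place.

13.9–17.1 m/s × 3.6 = 50.0–61.6 km/h.

50.0 km/h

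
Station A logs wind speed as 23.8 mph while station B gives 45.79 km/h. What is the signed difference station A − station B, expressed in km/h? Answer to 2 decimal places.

-7.49 km/h

station A: 23.8 mph = 38.3024 km/h.
Difference: 38.3024 − 45.7900 = -7.49 km/h.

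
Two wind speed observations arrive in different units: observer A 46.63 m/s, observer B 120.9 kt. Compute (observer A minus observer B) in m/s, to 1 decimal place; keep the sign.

observer B: 120.9 kt = 62.196 m/s.
Difference: 46.630 − 62.196 = -15.6 m/s.

-15.6 m/s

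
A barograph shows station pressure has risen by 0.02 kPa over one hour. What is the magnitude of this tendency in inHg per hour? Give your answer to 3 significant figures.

0.02 kPa / 1 h × 0.2953 inHg/kPa = 0.00591 inHg/h.

0.00591 inHg per hour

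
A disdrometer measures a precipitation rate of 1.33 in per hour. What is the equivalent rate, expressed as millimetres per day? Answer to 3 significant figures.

811 mm/day

1.33 in/hour × 25.4 mm/in × 24 hour/day = 811 mm/day.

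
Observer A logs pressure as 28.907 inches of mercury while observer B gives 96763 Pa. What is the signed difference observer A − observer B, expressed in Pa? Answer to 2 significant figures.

observer A: 28.907 inHg = 97890.35 Pa.
Difference: 97890.35 − 96763.00 = 1100 Pa.

1100 Pa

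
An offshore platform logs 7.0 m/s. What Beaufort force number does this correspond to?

7.0 m/s lies in the Beaufort 4 band (moderate breeze, 5.5–7.9 m/s).

Beaufort force 4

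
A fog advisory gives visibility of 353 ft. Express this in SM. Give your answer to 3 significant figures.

1 ft = 0.000189394 SM, so 353 × 0.000189394 = 0.0669 SM.

0.0669 SM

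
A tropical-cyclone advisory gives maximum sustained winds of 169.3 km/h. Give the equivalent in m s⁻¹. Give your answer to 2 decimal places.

1 km/h = 0.277778 m/s, so 169.3 × 0.277778 = 47.03 m/s.

47.03 m/s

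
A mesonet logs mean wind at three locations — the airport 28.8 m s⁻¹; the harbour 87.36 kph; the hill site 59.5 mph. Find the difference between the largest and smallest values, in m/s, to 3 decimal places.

4.533 m/s

the harbour: 87.36 km/h = 24.26667 m/s.
the hill site: 59.5 mph = 26.59888 m/s.
Spread: 28.80000 − 24.26667 = 4.533 m/s.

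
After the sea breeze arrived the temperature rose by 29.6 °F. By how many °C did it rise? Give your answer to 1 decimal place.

16.4 °C

Converting a difference, only the 9/5 scale factor applies: Δ°C = 29.6 × 0.5556 = 16.4 °C.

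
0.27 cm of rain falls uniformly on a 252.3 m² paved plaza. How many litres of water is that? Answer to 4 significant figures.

Depth: 0.27 cm × 10 = 2.7 mm.
1 mm over 1 m² is 1 L, so volume = 2.7 × 252.3 = 681.21 L ≈ 681.2 L.

681.2 litres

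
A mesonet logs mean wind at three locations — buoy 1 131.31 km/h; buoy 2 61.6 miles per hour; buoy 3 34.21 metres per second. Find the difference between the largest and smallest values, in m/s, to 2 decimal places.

buoy 1: 131.31 km/h = 36.4750 m/s.
buoy 2: 61.6 mph = 27.5377 m/s.
Spread: 36.4750 − 27.5377 = 8.94 m/s.

8.94 m/s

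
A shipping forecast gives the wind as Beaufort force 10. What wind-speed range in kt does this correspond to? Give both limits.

Beaufort 10 (storm) spans 48–55 knots.

48 to 55 kt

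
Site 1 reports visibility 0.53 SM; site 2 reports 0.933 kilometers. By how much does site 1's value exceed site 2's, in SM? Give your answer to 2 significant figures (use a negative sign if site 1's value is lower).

site 2: 0.933 km = 0.57974 SM.
Difference: 0.53000 − 0.57974 = -0.050 SM.

-0.050 SM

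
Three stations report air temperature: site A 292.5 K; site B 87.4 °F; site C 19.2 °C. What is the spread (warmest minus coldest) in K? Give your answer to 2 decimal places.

site A: 292.5 K = 19.350 °C.
site B: 87.4 °F = 30.778 °C.
Spread: 30.778 − 19.200 = 11.578 °C.

11.58 K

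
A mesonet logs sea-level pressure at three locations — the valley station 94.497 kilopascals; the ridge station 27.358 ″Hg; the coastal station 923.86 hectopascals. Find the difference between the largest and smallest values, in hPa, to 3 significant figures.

21.1 hPa

the valley station: 94.497 kPa = 944.970 hPa.
the ridge station: 27.358 inHg = 926.448 hPa.
Spread: 944.970 − 923.860 = 21.1 hPa.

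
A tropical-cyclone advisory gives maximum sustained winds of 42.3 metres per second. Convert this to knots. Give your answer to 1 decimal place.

1 m/s = 1.94384 kt, so 42.3 × 1.94384 = 82.2 kt.

82.2 kt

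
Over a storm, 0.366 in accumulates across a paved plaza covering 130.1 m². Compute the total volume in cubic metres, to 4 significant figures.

1.209 cubic metres

Depth: 0.366 in × 25.4 = 9.2964 mm.
1 mm over 1 m² is 1 L, so volume = 9.2964 × 130.1 = 1209.4616 L = 1.209 m³.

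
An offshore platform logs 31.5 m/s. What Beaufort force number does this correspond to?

Beaufort force 11

31.5 m/s lies in the Beaufort 11 band (violent storm, 28.5–32.6 m/s).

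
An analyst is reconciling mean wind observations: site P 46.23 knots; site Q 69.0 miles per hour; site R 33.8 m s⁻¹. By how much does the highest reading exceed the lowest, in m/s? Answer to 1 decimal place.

site P: 46.23 kt = 23.783 m/s.
site Q: 69.0 mph = 30.846 m/s.
Spread: 33.800 − 23.783 = 10.0 m/s.

10.0 m/s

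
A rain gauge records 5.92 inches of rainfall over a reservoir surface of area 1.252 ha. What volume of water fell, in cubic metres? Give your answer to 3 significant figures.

1880 cubic metres

Depth: 5.92 in × 25.4 = 150.368 mm.
Area: 1.252 ha = 12520 m².
1 mm over 1 m² is 1 L, so volume = 150.368 × 12520 = 1882607.4 L = 1880 m³.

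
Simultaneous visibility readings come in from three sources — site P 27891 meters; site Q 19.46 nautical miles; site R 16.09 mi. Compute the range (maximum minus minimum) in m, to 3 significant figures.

10100 m

site Q: 19.46 nmi = 36039.92 m.
site R: 16.09 SM = 25894.34 m.
Spread: 36039.92 − 25894.34 = 10100 m.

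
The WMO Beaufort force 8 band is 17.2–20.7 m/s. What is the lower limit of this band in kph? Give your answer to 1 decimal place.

17.2–20.7 m/s × 3.6 = 61.9–74.5 km/h.

61.9 km/h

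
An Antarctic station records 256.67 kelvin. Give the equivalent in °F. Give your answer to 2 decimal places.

First to °C: -16.48 °C.
Then to °F: 2.34 °F.

2.34 °F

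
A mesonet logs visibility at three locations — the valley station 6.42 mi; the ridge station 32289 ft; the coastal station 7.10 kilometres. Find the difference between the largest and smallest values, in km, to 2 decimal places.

3.23 km

the valley station: 6.42 SM = 10.3320 km.
the ridge station: 32289 ft = 9.8417 km.
Spread: 10.3320 − 7.1000 = 3.23 km.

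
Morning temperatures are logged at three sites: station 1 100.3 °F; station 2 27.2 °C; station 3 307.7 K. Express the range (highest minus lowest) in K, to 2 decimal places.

station 1: 100.3 °F = 37.944 °C.
station 3: 307.7 K = 34.550 °C.
Spread: 37.944 − 27.200 = 10.744 °C.

10.74 K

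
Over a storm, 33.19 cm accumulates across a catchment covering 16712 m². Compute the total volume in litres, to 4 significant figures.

Depth: 33.19 cm × 10 = 331.9 mm.
1 mm over 1 m² is 1 L, so volume = 331.9 × 16712 = 5546712.8 L ≈ 5547000 L.

5547000 litres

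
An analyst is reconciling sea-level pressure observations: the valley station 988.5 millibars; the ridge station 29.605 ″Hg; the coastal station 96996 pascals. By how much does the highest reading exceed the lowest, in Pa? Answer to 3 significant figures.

3260 Pa

the valley station: 988.5 mb = 98850.00 Pa.
the ridge station: 29.605 inHg = 100254.05 Pa.
Spread: 100254.05 − 96996.00 = 3260 Pa.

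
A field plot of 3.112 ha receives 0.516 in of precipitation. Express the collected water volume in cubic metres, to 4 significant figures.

Depth: 0.516 in × 25.4 = 13.1064 mm.
Area: 3.112 ha = 31120 m².
1 mm over 1 m² is 1 L, so volume = 13.1064 × 31120 = 407871.17 L = 407.9 m³.

407.9 cubic metres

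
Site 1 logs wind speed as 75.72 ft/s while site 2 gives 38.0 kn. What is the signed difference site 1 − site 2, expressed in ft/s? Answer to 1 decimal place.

11.6 ft/s

site 2: 38.0 kt = 64.137 ft/s.
Difference: 75.720 − 64.137 = 11.6 ft/s.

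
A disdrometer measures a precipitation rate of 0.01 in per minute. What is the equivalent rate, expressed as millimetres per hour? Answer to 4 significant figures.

0.01 in/minute × 25.4 mm/in × 60 minute/hour = 15.24 mm/hour.

15.24 mm/hour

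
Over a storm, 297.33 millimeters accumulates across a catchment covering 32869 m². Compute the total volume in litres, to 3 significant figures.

9770000 litres

1 mm over 1 m² is 1 L, so volume = 297.33 × 32869 = 9772939.8 L ≈ 9770000 L.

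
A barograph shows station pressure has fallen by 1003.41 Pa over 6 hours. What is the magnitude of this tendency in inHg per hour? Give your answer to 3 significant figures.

1003.41 Pa / 6 h × 0.0002953 inHg/Pa = 0.0494 inHg/h.

0.0494 inHg per hour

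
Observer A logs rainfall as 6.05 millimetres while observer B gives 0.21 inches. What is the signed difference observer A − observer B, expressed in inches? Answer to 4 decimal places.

observer A: 6.05 mm = 0.238189 in.
Difference: 0.238189 − 0.210000 = 0.0282 in.

0.0282 in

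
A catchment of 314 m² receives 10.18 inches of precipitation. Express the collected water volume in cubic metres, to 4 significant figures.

81.19 cubic metres

Depth: 10.18 in × 25.4 = 258.572 mm.
1 mm over 1 m² is 1 L, so volume = 258.572 × 314 = 81191.608 L = 81.19 m³.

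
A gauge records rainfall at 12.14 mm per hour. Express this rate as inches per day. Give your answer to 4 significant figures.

12.14 mm/hour × 0.0393701 in/mm × 24 hour/day = 11.47 in/day.

11.47 in/day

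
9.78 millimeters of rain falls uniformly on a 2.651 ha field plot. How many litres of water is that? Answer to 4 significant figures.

Area: 2.651 ha = 26510 m².
1 mm over 1 m² is 1 L, so volume = 9.78 × 26510 = 259267.8 L ≈ 259300 L.

259300 litres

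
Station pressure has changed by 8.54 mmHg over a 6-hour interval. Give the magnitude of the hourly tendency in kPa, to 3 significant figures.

0.190 kPa per hour

8.54 mmHg / 6 h × 0.133322 kPa/mmHg = 0.190 kPa/h.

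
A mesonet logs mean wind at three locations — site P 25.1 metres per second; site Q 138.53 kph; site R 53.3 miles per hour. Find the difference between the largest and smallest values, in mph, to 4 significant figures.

32.78 mph

site P: 25.1 m/s = 56.1471 mph.
site Q: 138.53 km/h = 86.0786 mph.
Spread: 86.0786 − 53.3000 = 32.78 mph.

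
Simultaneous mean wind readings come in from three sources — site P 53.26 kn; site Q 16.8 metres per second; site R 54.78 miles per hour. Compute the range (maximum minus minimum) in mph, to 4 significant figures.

23.71 mph

site P: 53.26 kt = 61.2905 mph.
site Q: 16.8 m/s = 37.5805 mph.
Spread: 61.2905 − 37.5805 = 23.71 mph.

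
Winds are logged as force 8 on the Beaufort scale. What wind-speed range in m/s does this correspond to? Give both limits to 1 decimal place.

Beaufort 8 (gale) spans 17.2–20.7 m/s.

17.2 to 20.7 m/s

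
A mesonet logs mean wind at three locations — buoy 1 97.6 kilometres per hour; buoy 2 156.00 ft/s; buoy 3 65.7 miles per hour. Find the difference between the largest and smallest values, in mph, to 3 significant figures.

45.7 mph

buoy 1: 97.6 km/h = 60.646 mph.
buoy 2: 156.00 ft/s = 106.364 mph.
Spread: 106.364 − 60.646 = 45.7 mph.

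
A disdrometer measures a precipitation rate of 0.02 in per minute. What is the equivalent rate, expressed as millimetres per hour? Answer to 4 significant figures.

0.02 in/minute × 25.4 mm/in × 60 minute/hour = 30.48 mm/hour.

30.48 mm/hour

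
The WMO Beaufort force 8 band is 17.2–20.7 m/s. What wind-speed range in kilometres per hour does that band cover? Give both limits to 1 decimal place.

17.2–20.7 m/s × 3.6 = 61.9–74.5 km/h.

61.9 to 74.5 km/h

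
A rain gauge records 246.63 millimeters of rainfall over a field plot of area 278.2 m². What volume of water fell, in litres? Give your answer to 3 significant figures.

68600 litres

1 mm over 1 m² is 1 L, so volume = 246.63 × 278.2 = 68612.466 L ≈ 68600 L.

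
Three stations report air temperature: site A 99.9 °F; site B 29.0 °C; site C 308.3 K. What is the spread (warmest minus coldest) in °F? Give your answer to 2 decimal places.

15.70 °F

site A: 99.9 °F = 37.722 °C.
site C: 308.3 K = 35.150 °C.
Spread: 37.722 − 29.000 = 8.722 °C = 15.70 °F.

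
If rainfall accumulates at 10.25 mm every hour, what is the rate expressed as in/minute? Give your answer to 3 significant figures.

10.25 mm/hour × 0.0393701 in/mm × 0.0166667 hour/minute = 0.00673 in/minute.

0.00673 in/minute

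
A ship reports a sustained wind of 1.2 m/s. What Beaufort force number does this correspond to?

Beaufort force 1

1.2 m/s lies in the Beaufort 1 band (light air, 0.3–1.5 m/s).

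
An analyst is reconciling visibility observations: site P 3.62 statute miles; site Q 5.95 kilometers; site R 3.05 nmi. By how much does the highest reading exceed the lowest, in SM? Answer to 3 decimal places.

site Q: 5.95 km = 3.69716 SM.
site R: 3.05 nmi = 3.50988 SM.
Spread: 3.69716 − 3.50988 = 0.187 SM.

0.187 SM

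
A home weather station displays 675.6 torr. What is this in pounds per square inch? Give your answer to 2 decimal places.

1 mmHg = 0.0193368 psi, so 675.6 × 0.0193368 = 13.06 psi.

13.06 psi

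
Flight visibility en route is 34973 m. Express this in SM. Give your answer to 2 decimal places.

21.73 SM

1 m = 0.000621371 SM, so 34973 × 0.000621371 = 21.73 SM.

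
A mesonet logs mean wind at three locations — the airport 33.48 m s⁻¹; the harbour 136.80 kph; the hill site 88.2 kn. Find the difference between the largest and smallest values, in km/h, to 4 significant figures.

the airport: 33.48 m/s = 120.5280 km/h.
the hill site: 88.2 kt = 163.3464 km/h.
Spread: 163.3464 − 120.5280 = 42.82 km/h.

42.82 km/h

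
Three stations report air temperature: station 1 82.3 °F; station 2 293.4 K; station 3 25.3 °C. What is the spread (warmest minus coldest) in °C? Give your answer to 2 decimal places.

7.69 °C

station 1: 82.3 °F = 27.944 °C.
station 2: 293.4 K = 20.250 °C.
Spread: 27.944 − 20.250 = 7.694 °C.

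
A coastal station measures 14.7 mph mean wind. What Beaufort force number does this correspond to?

14.7 mph = 6.6 m/s, which is Beaufort 4 (moderate breeze, 5.5–7.9 m/s).

Beaufort force 4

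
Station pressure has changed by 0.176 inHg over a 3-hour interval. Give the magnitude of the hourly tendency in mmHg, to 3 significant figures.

1.49 mmHg per hour

0.176 inHg / 3 h × 25.4 mmHg/inHg = 1.49 mmHg/h.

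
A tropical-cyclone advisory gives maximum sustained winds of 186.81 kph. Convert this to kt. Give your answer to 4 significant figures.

1 km/h = 0.539957 kt, so 186.81 × 0.539957 = 100.9 kt.

100.9 kt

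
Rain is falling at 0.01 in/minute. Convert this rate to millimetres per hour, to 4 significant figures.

15.24 mm/hour

0.01 in/minute × 25.4 mm/in × 60 minute/hour = 15.24 mm/hour.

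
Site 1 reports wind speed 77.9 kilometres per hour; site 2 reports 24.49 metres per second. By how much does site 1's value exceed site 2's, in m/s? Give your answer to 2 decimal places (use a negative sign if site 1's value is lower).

site 1: 77.9 km/h = 21.6389 m/s.
Difference: 21.6389 − 24.4900 = -2.85 m/s.

-2.85 m/s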